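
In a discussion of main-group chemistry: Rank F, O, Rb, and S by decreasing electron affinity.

F > S > O > Rb

O is in period 2, group 16; F is in period 2, group 17; S is in period 3, group 16; Rb is in period 5, group 1.
EA tends to increase across a period and decrease down a group, though the pattern is less regular than for IE or radius.
Neither a single period nor a single group — weigh both effects.
O > Rb: both effects reinforce here, so O is clearly the higher of the two.
S > O: this pair runs against the simple trend — see the exception note.
F > S: relative to S, both the across-period and down-group shifts push F's electron affinity up.
Note the exception: S has a higher electron affinity than O, contrary to the simple trend — the compact 2p subshell of O repels the added electron more than S's larger 3p does.
Approximate values (kJ/mol): O 141, F 328, S 200, Rb 47.
So from highest to lowest: F > S > O > Rb.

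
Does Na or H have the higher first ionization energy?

H is in period 1, group 1; Na is in period 3, group 1.
Across a period the outer electron is held more tightly (higher IE₁); down a group it sits in a higher shell, more shielded, and comes off more easily.
All are in group 1, so first ionization energy increases up the group.
So H has the higher first ionization energy (H > Na).

H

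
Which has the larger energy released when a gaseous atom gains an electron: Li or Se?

Se

Li is in period 2, group 1; Se is in period 4, group 16.
Electron affinity generally becomes more exothermic across a period toward the halogens and less exothermic down a group.
These span different periods and groups, so the two trends combine.
Se > Li: the two effects oppose for this pair; the across-period effect wins (195 vs 60 kJ/mol).
Approximate values (kJ/mol): Li 60, Se 195.
So Se has the larger energy released when a gaseous atom gains an electron (Se > Li).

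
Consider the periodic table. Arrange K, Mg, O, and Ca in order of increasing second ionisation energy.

Ca < Mg < K < O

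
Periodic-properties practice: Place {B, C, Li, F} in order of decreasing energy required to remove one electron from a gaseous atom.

Li is in period 2, group 1; B is in period 2, group 13; C is in period 2, group 14; F is in period 2, group 17.
IE₁ increases left→right with effective nuclear charge and decreases top→bottom as the valence shell moves farther out.
All lie in period 2, so first ionization energy increases left to right.
So from highest to lowest: F > C > B > Li.

F, C, B, Li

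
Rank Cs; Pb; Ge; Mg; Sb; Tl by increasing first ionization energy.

First ionization energy rises across a period (greater Z_eff holds electrons more tightly) and falls down a group (valence electrons are farther from the nucleus).
Here both period and group differ, so the two effects have to be weighed against each other.
Tl > Cs: both are in period 6; the period trend gives Tl the larger value.
Pb > Tl: both are in period 6; the period trend gives Pb the larger value.
Mg > Pb: period and group pull opposite ways; the down-group shift dominates (738 vs 716 kJ/mol).
Ge > Mg: the two effects oppose for this pair; the across-period effect wins (762 vs 738 kJ/mol).
Sb > Ge: the two effects oppose for this pair; the across-period effect wins (831 vs 762 kJ/mol).
Tabulated first ionization energy (kJ/mol): Mg 738, Ge 762, Sb 831, Cs 376, Tl 589, Pb 716.
So from lowest to highest: Cs < Tl < Pb < Mg < Ge < Sb.

Cs < Tl < Pb < Mg < Ge < Sb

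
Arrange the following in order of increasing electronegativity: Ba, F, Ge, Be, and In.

Be is in period 2, group 2; F is in period 2, group 17; Ge is in period 4, group 14; In is in period 5, group 13; Ba is in period 6, group 2.
Smaller atoms with higher effective nuclear charge are more electronegative.
Here both period and group differ, so the two effects have to be weighed against each other.
Be > Ba: they share group 2; the group trend gives Be the larger value.
In > Be: the two effects oppose for this pair; the across-period effect wins (1.78 vs 1.57).
Ge > In: both effects reinforce here, so Ge is clearly the higher of the two.
F > Ge: both effects reinforce here, so F is clearly the higher of the two.
Tabulated electronegativity (Pauling): Be 1.57, F 3.98, Ge 2.01, In 1.78, Ba 0.89.
So from lowest to highest: Ba < Be < In < Ge < F.

Ba, Be, In, Ge, F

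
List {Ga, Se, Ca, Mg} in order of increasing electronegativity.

Mg is in period 3, group 2; Ca is in period 4, group 2; Ga is in period 4, group 13; Se is in period 4, group 16.
Electronegativity increases across a period and decreases down a group, tracking effective nuclear charge and atomic size.
These span different periods and groups, so the two trends combine.
Mg > Ca: Mg sits above Ca in group 2, so the down-group effect alone puts Mg higher.
Ga > Mg: period and group pull opposite ways; the across-period shift dominates (1.81 vs 1.31).
Se > Ga: Se lies to the right of Ga in period 4, so the across-period effect alone puts Se higher.
Approximate values (Pauling): Mg 1.31, Ca 1.00, Ga 1.81, Se 2.55.
So from lowest to highest: Ca < Mg < Ga < Se.

Ca < Mg < Ga < Se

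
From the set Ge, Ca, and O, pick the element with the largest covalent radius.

Atomic radius shrinks across a period as nuclear charge pulls the same shell inward, and grows down a group as new shells are added.
Here both period and group differ, so the two effects have to be weighed against each other.
Ge > O: both effects reinforce here, so Ge is clearly the larger of the two.
Ca > Ge: both are in period 4; the period trend gives Ca the larger value.
Approximate values (pm): O 63, Ca 171, Ge 121.
The largest covalent radius among these belongs to Ca.

Ca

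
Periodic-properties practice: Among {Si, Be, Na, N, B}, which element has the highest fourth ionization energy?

B

After 3 electrons have been removed, what remains? Si³⁺ still has 1 valence electron; Be³⁺ is already 1 electron into the core; Na³⁺ is already 2 electrons into the core; N³⁺ still has 2 valence electrons; B³⁺ is the bare [He] core.
Pulling an electron out of a noble-gas core costs far more than removing a remaining valence electron, so Na, Be and B sit at the high end of IE_4.
Valence configurations: Si³⁺ [Ne]3s¹, N³⁺ [He]2s².
Approximate IE_4 values (kJ/mol): Si 4356, Be 21007, Na 9543, N 7475, B 25026.
Putting it together, IE_4: Si < N < Na < Be < B.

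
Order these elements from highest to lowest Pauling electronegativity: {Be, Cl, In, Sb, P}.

Be is in period 2, group 2; P is in period 3, group 15; Cl is in period 3, group 17; In is in period 5, group 13; Sb is in period 5, group 15.
Atoms toward the upper right of the periodic table pull bonding electrons most strongly.
Neither a single period nor a single group — weigh both effects.
In > Be: the two effects oppose for this pair; the across-period effect wins (1.78 vs 1.57).
Sb > In: both are in period 5; the period trend gives Sb the larger value.
P > Sb: they share group 15; the group trend gives P the larger value.
Cl > P: both are in period 3; the period trend gives Cl the larger value.
Approximate values (Pauling): Be 1.57, P 2.19, Cl 3.16, In 1.78, Sb 2.05.
So from highest to lowest: Cl > P > Sb > In > Be.

Cl, P, Sb, In, Be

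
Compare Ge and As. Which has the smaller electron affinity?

Ge is in period 4, group 14; As is in period 4, group 15.
Electron affinity generally becomes more exothermic across a period toward the halogens and less exothermic down a group.
All lie in period 4; the across-period trend (electron affinity increases left to right) applies, with the exception below.
Note the exception: Ge has a higher electron affinity than As, contrary to the simple trend — adding an electron to As's half-filled 4p³ is unfavourable, so Ge (4p²) has the more exothermic EA.
For reference (kJ/mol): Ge 119, As 78.
So As has the smaller electron affinity (As < Ge).

As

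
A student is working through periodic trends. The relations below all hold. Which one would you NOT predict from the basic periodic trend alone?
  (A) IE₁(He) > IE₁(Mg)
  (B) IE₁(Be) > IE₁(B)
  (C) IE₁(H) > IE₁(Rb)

(B)

The general trend: first ionisation energy increases across a period and decreases down a group.
(A) He (period 1, group 18) vs Mg (period 3, group 2): the stated order agrees with the simple trend.
(B) Be (period 2, group 2) vs B (period 2, group 13): the stated order contradicts the simple trend.
(C) H (period 1, group 1) vs Rb (period 5, group 1): the stated order agrees with the simple trend.
The exception is (B): removing B's lone 2p electron is easier than breaking Be's filled 2s².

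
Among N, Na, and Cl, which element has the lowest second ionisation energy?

Cl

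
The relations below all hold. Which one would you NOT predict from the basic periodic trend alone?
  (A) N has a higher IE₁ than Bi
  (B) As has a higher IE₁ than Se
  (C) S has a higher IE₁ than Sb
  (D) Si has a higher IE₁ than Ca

(B)

The general trend: IE₁ increases across a period and decreases down a group.
(A) N (period 2, group 15) vs Bi (period 6, group 15): the stated order agrees with the simple trend.
(B) As (period 4, group 15) vs Se (period 4, group 16): the stated order contradicts the simple trend.
(C) S (period 3, group 16) vs Sb (period 5, group 15): the stated order agrees with the simple trend.
(D) Si (period 3, group 14) vs Ca (period 4, group 2): the stated order agrees with the simple trend.
The exception is (B): Se (4p⁴) ionizes more easily than half-filled As (4p³).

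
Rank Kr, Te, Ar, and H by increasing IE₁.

Te < H < Kr < Ar

H is in period 1, group 1; Ar is in period 3, group 18; Kr is in period 4, group 18; Te is in period 5, group 16.
First ionization energy rises across a period (greater Z_eff holds electrons more tightly) and falls down a group (valence electrons are farther from the nucleus).
Neither a single period nor a single group — weigh both effects.
H > Te: period and group pull opposite ways; the down-group shift dominates (1312 vs 869 kJ/mol).
Kr > H: period and group pull opposite ways; the across-period shift dominates (1351 vs 1312 kJ/mol).
Ar > Kr: Ar sits above Kr in group 18, so the down-group effect alone puts Ar higher.
Approximate values (kJ/mol): H 1312, Ar 1521, Kr 1351, Te 869.
So from lowest to highest: Te < H < Kr < Ar.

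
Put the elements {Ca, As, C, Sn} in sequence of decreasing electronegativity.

C > As > Sn > Ca

C is in period 2, group 14; Ca is in period 4, group 2; As is in period 4, group 15; Sn is in period 5, group 14.
EN rises left→right (higher Z_eff, smaller atoms) and falls top→bottom (larger, more shielded atoms).
Here both period and group differ, so the two effects have to be weighed against each other.
Sn > Ca: the two effects oppose for this pair; the across-period effect wins (1.96 vs 1.00).
As > Sn: both effects reinforce here, so As is clearly the higher of the two.
C > As: the two effects oppose for this pair; the down-group effect wins (2.55 vs 2.18).
Approximate values (Pauling): C 2.55, Ca 1.00, As 2.18, Sn 1.96.
So from highest to lowest: C > As > Sn > Ca.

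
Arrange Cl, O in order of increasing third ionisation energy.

After 2 electrons have been removed, what remains? Cl²⁺ still has 5 valence electrons; O²⁺ still has 4 valence electrons.
All are still removing valence electrons, so compare the +2 ions as you would atoms: IE_3 generally rises across a period (higher Z_eff) and falls down a group (larger shell), subject to the usual subshell exceptions.
Valence configurations: Cl²⁺ [Ne]3s²3p³, O²⁺ [He]2s²2p².
Approximate IE_3 values (kJ/mol): Cl 3822, O 5300.
Overall IE_3 order: Cl < O.

Cl, O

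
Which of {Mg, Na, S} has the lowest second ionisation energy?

After 1 electron has been removed, what remains? Mg⁺ still has 1 valence electron; Na⁺ is the bare [Ne] core; S⁺ still has 5 valence electrons.
Core electrons are held far more tightly than valence electrons, so Na tops the IE_2 order.
Valence configurations: Mg⁺ [Ne]3s¹, S⁺ [Ne]3s²3p³.
Tabulated IE_2 (kJ/mol): Mg 1451, Na 4562, S 2252.
Overall IE_2 order: Mg < S < Na.

Mg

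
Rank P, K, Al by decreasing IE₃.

K > P > Al

Consider each +2 ion: P²⁺ still has 3 valence electrons; K²⁺ is already 1 electron into the core; Al²⁺ still has 1 valence electron.
Core electrons are held far more tightly than valence electrons, so K tops the IE_3 order.
Valence configurations: P²⁺ [Ne]3s²3p¹, Al²⁺ [Ne]3s¹.
The numbers (kJ/mol): P 2914, K 4420, Al 2745.
Hence IE_3: Al < P < K.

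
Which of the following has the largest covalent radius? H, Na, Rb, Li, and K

H is in period 1, group 1; Li is in period 2, group 1; Na is in period 3, group 1; K is in period 4, group 1; Rb is in period 5, group 1.
Across a period the added protons contract the valence shell; down a group each new principal shell makes the atom larger.
All are in group 1, so atomic radius increases down the group.
The largest covalent radius among these belongs to Rb.

Rb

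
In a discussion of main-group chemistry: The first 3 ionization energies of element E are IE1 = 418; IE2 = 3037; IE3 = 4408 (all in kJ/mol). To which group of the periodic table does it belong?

Group 1

Look for the largest jump between consecutive ionization energies: IE2/IE1 ≈ 7.3, far larger than any earlier ratio.
That jump marks the point where a core electron is being removed. So the atom has 1 valence electron.
A main-group element with 1 valence electron is in group 1.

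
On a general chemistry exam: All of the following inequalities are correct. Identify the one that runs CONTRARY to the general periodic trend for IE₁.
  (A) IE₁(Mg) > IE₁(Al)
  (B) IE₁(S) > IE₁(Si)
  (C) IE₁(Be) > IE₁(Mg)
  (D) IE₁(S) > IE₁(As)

(A)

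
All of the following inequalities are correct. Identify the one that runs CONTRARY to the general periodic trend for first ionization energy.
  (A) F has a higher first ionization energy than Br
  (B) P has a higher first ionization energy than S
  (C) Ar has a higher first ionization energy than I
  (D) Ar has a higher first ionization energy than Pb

(B)

The general trend: first ionization energy increases across a period and decreases down a group.
(A) F (period 2, group 17) vs Br (period 4, group 17): the stated order agrees with the simple trend.
(B) P (period 3, group 15) vs S (period 3, group 16): the stated order contradicts the simple trend.
(C) Ar (period 3, group 18) vs I (period 5, group 17): the stated order agrees with the simple trend.
(D) Ar (period 3, group 18) vs Pb (period 6, group 14): the stated order agrees with the simple trend.
The exception is (B): S (3p⁴) ionizes more easily than half-filled P (3p³) because the paired 3p electron in S is pushed out by e⁻–e⁻ repulsion.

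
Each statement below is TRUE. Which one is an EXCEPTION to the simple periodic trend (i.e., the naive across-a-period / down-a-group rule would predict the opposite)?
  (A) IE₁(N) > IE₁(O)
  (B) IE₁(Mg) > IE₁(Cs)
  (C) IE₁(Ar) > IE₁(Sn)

The general trend: first ionization energy increases across a period and decreases down a group.
(A) N (period 2, group 15) vs O (period 2, group 16): the stated order contradicts the simple trend.
(B) Mg (period 3, group 2) vs Cs (period 6, group 1): the stated order agrees with the simple trend.
(C) Ar (period 3, group 18) vs Sn (period 5, group 14): the stated order agrees with the simple trend.
The exception is (A): pairing an electron in O's 2p⁴ costs repulsion energy, so O ionizes more easily than half-filled N (2p³).

(A)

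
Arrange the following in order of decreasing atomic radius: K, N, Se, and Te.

K > Te > Se > N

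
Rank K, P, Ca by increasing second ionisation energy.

Ca < P < K

The second ionization energy removes an electron from the +1 ion. For each element: K⁺ is the bare [Ar] core; P⁺ still has 4 valence electrons; Ca⁺ still has 1 valence electron.
Core electrons are held far more tightly than valence electrons, so K tops the IE_2 order.
Valence configurations: P⁺ [Ne]3s²3p², Ca⁺ [Ar]4s¹.
Tabulated IE_2 (kJ/mol): K 3052, P 1907, Ca 1145.
Putting it together, IE_2: Ca < P < K.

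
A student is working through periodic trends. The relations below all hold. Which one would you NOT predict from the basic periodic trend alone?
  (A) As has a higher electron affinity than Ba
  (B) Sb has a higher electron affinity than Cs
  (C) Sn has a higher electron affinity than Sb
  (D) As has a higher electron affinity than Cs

The general trend: electron affinity increases across a period and decreases down a group.
(A) As (period 4, group 15) vs Ba (period 6, group 2): the stated order agrees with the simple trend.
(B) Sb (period 5, group 15) vs Cs (period 6, group 1): the stated order agrees with the simple trend.
(C) Sn (period 5, group 14) vs Sb (period 5, group 15): the stated order contradicts the simple trend.
(D) As (period 4, group 15) vs Cs (period 6, group 1): the stated order agrees with the simple trend.
The exception is (C): adding an electron to Sb's half-filled 5p³ is unfavourable, so Sn has the more exothermic EA.

(C)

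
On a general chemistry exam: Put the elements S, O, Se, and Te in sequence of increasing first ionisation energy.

O is in period 2, group 16; S is in period 3, group 16; Se is in period 4, group 16; Te is in period 5, group 16.
IE₁ increases left→right with effective nuclear charge and decreases top→bottom as the valence shell moves farther out.
All are in group 16, so first ionization energy increases up the group.
So from lowest to highest: Te < Se < S < O.

Te < Se < S < O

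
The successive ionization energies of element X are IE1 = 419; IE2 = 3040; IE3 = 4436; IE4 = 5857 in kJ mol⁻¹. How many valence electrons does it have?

1

Look for the largest jump between consecutive ionization energies: IE2/IE1 ≈ 7.3, far larger than any earlier ratio.
That jump marks the point where a core electron is being removed. So the atom has 1 valence electron.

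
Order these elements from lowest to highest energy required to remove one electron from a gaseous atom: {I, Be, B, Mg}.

Mg, B, Be, I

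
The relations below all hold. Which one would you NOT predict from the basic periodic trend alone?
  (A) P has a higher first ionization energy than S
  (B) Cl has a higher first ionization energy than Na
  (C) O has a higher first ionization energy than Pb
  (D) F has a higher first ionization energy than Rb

(A)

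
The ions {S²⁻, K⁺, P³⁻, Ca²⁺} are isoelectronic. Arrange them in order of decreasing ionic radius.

All of these have 18 electrons, so size is governed by nuclear charge alone: the more protons, the stronger the pull on the same electron cloud, and the smaller the ion.
Nuclear charges: Ca²⁺ (Z=20), K⁺ (Z=19), S²⁻ (Z=16), P³⁻ (Z=15).
Largest to smallest: P³⁻ > S²⁻ > K⁺ > Ca²⁺.

P³⁻ > S²⁻ > K⁺ > Ca²⁺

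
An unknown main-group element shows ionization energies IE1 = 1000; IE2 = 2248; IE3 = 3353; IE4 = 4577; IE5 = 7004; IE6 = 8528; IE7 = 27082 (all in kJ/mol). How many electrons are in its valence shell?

Look for the largest jump between consecutive ionization energies: IE7/IE6 ≈ 3.2, far larger than any earlier ratio.
That jump marks the point where a core electron is being removed. So the atom has 6 valence electrons.

6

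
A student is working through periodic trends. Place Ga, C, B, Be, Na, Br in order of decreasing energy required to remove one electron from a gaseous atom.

Br > C > Be > B > Ga > Na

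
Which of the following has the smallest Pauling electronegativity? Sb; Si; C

Si

C is in period 2, group 14; Si is in period 3, group 14; Sb is in period 5, group 15.
Smaller atoms with higher effective nuclear charge are more electronegative.
These span different periods and groups, so the two trends combine.
Sb > Si: the two effects oppose for this pair; the across-period effect wins (2.05 vs 1.90).
C > Sb: the two effects oppose for this pair; the down-group effect wins (2.55 vs 2.05).
For reference (Pauling): C 2.55, Si 1.90, Sb 2.05.
The smallest Pauling electronegativity among these belongs to Si.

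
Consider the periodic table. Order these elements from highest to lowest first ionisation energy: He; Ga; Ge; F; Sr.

He > F > Ge > Ga > Sr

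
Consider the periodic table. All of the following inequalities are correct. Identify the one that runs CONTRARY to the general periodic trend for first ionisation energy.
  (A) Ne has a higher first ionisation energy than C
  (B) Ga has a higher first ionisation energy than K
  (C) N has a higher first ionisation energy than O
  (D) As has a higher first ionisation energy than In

The general trend: first ionisation energy increases across a period and decreases down a group.
(A) Ne (period 2, group 18) vs C (period 2, group 14): the stated order agrees with the simple trend.
(B) Ga (period 4, group 13) vs K (period 4, group 1): the stated order agrees with the simple trend.
(C) N (period 2, group 15) vs O (period 2, group 16): the stated order contradicts the simple trend.
(D) As (period 4, group 15) vs In (period 5, group 13): the stated order agrees with the simple trend.
The exception is (C): pairing an electron in O's 2p⁴ costs repulsion energy, so O ionizes more easily than half-filled N (2p³).

(C)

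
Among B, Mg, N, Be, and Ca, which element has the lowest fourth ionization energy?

The fourth ionization energy removes an electron from the +3 ion. For each element: B³⁺ is the bare [He] core; Mg³⁺ is already 1 electron into the core; N³⁺ still has 2 valence electrons; Be³⁺ is already 1 electron into the core; Ca³⁺ is already 1 electron into the core.
Usually core removal costs more than valence removal, but here the competition is close: a tightly held n=2 valence electron can cost more to remove than an n=3 core electron, so the actual values have to decide it.
The numbers (kJ/mol): B 25026, Mg 10543, N 7475, Be 21007, Ca 6491.
So the fourth ionization energies run Ca < N < Mg < Be < B.

Ca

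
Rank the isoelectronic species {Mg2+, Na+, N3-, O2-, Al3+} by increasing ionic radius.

Al3+, Mg2+, Na+, O2-, N3-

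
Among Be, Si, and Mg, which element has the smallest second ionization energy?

Mg

IE_2 is the cost of taking one more electron from the +1 cation: Be⁺ still has 1 valence electron; Si⁺ still has 3 valence electrons; Mg⁺ still has 1 valence electron.
All are still removing valence electrons, so compare the +1 ions as you would atoms: IE_2 generally rises across a period (higher Z_eff) and falls down a group (larger shell), subject to the usual subshell exceptions.
Valence configurations: Be⁺ [He]2s¹, Si⁺ [Ne]3s²3p¹, Mg⁺ [Ne]3s¹.
Approximate IE_2 values (kJ/mol): Be 1757, Si 1577, Mg 1451.
Overall IE_2 order: Mg < Si < Be.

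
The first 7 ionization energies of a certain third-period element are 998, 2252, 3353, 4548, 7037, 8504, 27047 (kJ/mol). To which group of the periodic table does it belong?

Group 16

Look for the largest jump between consecutive ionization energies: IE7/IE6 ≈ 3.2, far larger than any earlier ratio.
That jump marks the point where a core electron is being removed. So the atom has 6 valence electrons.
A main-group element with 6 valence electrons is in group 16.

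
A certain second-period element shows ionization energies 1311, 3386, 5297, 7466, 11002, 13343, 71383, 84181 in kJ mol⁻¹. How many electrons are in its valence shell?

6

Look for the largest jump between consecutive ionization energies: IE7/IE6 ≈ 5.3, far larger than any earlier ratio.
That jump marks the point where a core electron is being removed. So the atom has 6 valence electrons.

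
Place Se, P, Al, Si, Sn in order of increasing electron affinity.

Al is in period 3, group 13; Si is in period 3, group 14; P is in period 3, group 15; Se is in period 4, group 16; Sn is in period 5, group 14.
Electron affinity generally becomes more exothermic across a period toward the halogens and less exothermic down a group.
Neither a single period nor a single group — weigh both effects.
P > Al: both are in period 3; the period trend gives P the larger value.
Sn > P: this pair runs against the simple trend — see the exception note.
Si > Sn: Si sits above Sn in group 14, so the down-group effect alone puts Si higher.
Se > Si: the two effects oppose for this pair; the across-period effect wins (195 vs 134 kJ/mol).
Note the exception: Sn has a higher electron affinity than P, contrary to the simple trend — adding an electron to P's half-filled np³ subshell costs electron-pairing energy.
Note the exception: Si has a higher electron affinity than P, contrary to the simple trend — adding an electron to P's half-filled 3p³ is unfavourable, so Si (3p²) has the more exothermic EA.
Approximate values (kJ/mol): Al 42, Si 134, P 72, Se 195, Sn 107.
So from lowest to highest: Al < P < Sn < Si < Se.

Al < P < Sn < Si < Se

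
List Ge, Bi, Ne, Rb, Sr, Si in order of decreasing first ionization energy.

Ne, Si, Ge, Bi, Sr, Rb

Ne is in period 2, group 18; Si is in period 3, group 14; Ge is in period 4, group 14; Rb is in period 5, group 1; Sr is in period 5, group 2; Bi is in period 6, group 15.
IE₁ increases left→right with effective nuclear charge and decreases top→bottom as the valence shell moves farther out.
These span different periods and groups, so the two trends combine.
Sr > Rb: Sr lies to the right of Rb in period 5, so the across-period effect alone puts Sr higher.
Bi > Sr: the two effects oppose for this pair; the across-period effect wins (703 vs 550 kJ/mol).
Ge > Bi: period and group pull opposite ways; the down-group shift dominates (762 vs 703 kJ/mol).
Si > Ge: they share group 14; the group trend gives Si the larger value.
Ne > Si: both effects reinforce here, so Ne is clearly the higher of the two.
Tabulated first ionization energy (kJ/mol): Ne 2081, Si 786, Ge 762, Rb 403, Sr 550, Bi 703.
So from highest to lowest: Ne > Si > Ge > Bi > Sr > Rb.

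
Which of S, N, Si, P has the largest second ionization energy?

N

IE_2 is the cost of taking one more electron from the +1 cation: S⁺ still has 5 valence electrons; N⁺ still has 4 valence electrons; Si⁺ still has 3 valence electrons; P⁺ still has 4 valence electrons.
All are still removing valence electrons, so compare the +1 ions as you would atoms: IE_2 generally rises across a period (higher Z_eff) and falls down a group (larger shell), subject to the usual subshell exceptions.
Valence configurations: S⁺ [Ne]3s²3p³, N⁺ [He]2s²2p², Si⁺ [Ne]3s²3p¹, P⁺ [Ne]3s²3p².
The numbers (kJ/mol): S 2252, N 2856, Si 1577, P 1907.
Putting it together, IE_2: Si < P < S < N.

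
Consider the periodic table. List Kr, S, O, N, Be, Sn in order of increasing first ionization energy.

Sn, Be, S, O, Kr, N

Across a period the outer electron is held more tightly (higher IE₁); down a group it sits in a higher shell, more shielded, and comes off more easily.
These span different periods and groups, so the two trends combine.
Be > Sn: period and group pull opposite ways; the down-group shift dominates (900 vs 709 kJ/mol).
S > Be: the two effects oppose for this pair; the across-period effect wins (1000 vs 900 kJ/mol).
O > S: O sits above S in group 16, so the down-group effect alone puts O higher.
Kr > O: period and group pull opposite ways; the across-period shift dominates (1351 vs 1314 kJ/mol).
N > Kr: period and group pull opposite ways; the down-group shift dominates (1402 vs 1351 kJ/mol).
Note the exception: N has a higher first ionization energy than O, contrary to the simple trend — pairing an electron in O's 2p⁴ costs repulsion energy, so O ionizes more easily than half-filled N (2p³).
Approximate values (kJ/mol): Be 900, N 1402, O 1314, S 1000, Kr 1351, Sn 709.
So from lowest to highest: Sn < Be < S < O < Kr < N.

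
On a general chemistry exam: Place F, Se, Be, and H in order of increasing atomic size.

H < F < Be < Se

Moving right in a period, electrons are added to the same shell under a stronger nuclear pull, so atoms get smaller; moving down, a new shell is opened and atoms get larger.
Neither a single period nor a single group — weigh both effects.
F > H: the two effects oppose for this pair; the down-group effect wins (64 vs 32 pm).
Be > F: Be lies to the left of F in period 2, so the across-period effect alone puts Be larger.
Se > Be: the two effects oppose for this pair; the down-group effect wins (116 vs 102 pm).
Approximate values (pm): H 32, Be 102, F 64, Se 116.
So from smallest to largest: H < F < Be < Se.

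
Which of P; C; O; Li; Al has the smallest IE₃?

Consider each +2 ion: P²⁺ still has 3 valence electrons; C²⁺ still has 2 valence electrons; O²⁺ still has 4 valence electrons; Li²⁺ is already 1 electron into the core; Al²⁺ still has 1 valence electron.
Breaking into a closed-shell core is much more expensive than removing a leftover valence electron — Li has the largest IE_3 here.
Valence configurations: P²⁺ [Ne]3s²3p¹, C²⁺ [He]2s², O²⁺ [He]2s²2p², Al²⁺ [Ne]3s¹.
Tabulated IE_3 (kJ/mol): P 2914, C 4620, O 5300, Li 11815, Al 2745.
Putting it together, IE_3: Al < P < C < O < Li.

Al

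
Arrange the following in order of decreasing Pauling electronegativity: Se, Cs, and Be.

Be is in period 2, group 2; Se is in period 4, group 16; Cs is in period 6, group 1.
EN rises left→right (higher Z_eff, smaller atoms) and falls top→bottom (larger, more shielded atoms).
These span different periods and groups, so the two trends combine.
Be > Cs: relative to Cs, both the across-period and down-group shifts push Be's electronegativity up.
Se > Be: the two effects oppose for this pair; the across-period effect wins (2.55 vs 1.57).
Approximate values (Pauling): Be 1.57, Se 2.55, Cs 0.79.
So from highest to lowest: Se > Be > Cs.

Se > Be > Cs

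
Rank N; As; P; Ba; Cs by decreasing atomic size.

Cs, Ba, As, P, N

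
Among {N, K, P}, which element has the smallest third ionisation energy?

P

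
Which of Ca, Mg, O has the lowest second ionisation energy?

Consider each +1 ion: Ca⁺ still has 1 valence electron; Mg⁺ still has 1 valence electron; O⁺ still has 5 valence electrons.
All are still removing valence electrons, so compare the +1 ions as you would atoms: IE_2 generally rises across a period (higher Z_eff) and falls down a group (larger shell), subject to the usual subshell exceptions.
Valence configurations: Ca⁺ [Ar]4s¹, Mg⁺ [Ne]3s¹, O⁺ [He]2s²2p³.
The numbers (kJ/mol): Ca 1145, Mg 1451, O 3388.
Putting it together, IE_2: Ca < Mg < O.

Ca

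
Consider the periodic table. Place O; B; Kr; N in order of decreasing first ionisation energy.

N > Kr > O > B

IE₁ increases left→right with effective nuclear charge and decreases top→bottom as the valence shell moves farther out.
These span different periods and groups, so the two trends combine.
O > B: O lies to the right of B in period 2, so the across-period effect alone puts O higher.
Kr > O: the two effects oppose for this pair; the across-period effect wins (1351 vs 1314 kJ/mol).
N > Kr: the two effects oppose for this pair; the down-group effect wins (1402 vs 1351 kJ/mol).
Note the exception: N has a higher first ionization energy than O, contrary to the simple trend — pairing an electron in O's 2p⁴ costs repulsion energy, so O ionizes more easily than half-filled N (2p³).
For reference (kJ/mol): B 801, N 1402, O 1314, Kr 1351.
So from highest to lowest: N > Kr > O > B.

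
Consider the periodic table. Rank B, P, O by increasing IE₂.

P < B < O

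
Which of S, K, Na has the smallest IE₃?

S

IE_3 is the cost of taking one more electron from the +2 cation: S²⁺ still has 4 valence electrons; K²⁺ is already 1 electron into the core; Na²⁺ is already 1 electron into the core.
Core electrons are held far more tightly than valence electrons, so K and Na top the IE_3 order.
Approximate IE_3 values (kJ/mol): S 3357, K 4420, Na 6910.
So the third ionization energies run S < K < Na.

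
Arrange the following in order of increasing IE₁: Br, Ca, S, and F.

F is in period 2, group 17; S is in period 3, group 16; Ca is in period 4, group 2; Br is in period 4, group 17.
Across a period the outer electron is held more tightly (higher IE₁); down a group it sits in a higher shell, more shielded, and comes off more easily.
Neither a single period nor a single group — weigh both effects.
S > Ca: both effects reinforce here, so S is clearly the higher of the two.
Br > S: the two effects oppose for this pair; the across-period effect wins (1140 vs 1000 kJ/mol).
F > Br: F sits above Br in group 17, so the down-group effect alone puts F higher.
Tabulated first ionization energy (kJ/mol): F 1681, S 1000, Ca 590, Br 1140.
So from lowest to highest: Ca < S < Br < F.

Ca < S < Br < F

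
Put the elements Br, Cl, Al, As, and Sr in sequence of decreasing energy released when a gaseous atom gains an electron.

Cl > Br > As > Al > Sr

Adding an electron releases more energy for atoms nearer the top right (short of the noble gases).
Here both period and group differ, so the two effects have to be weighed against each other.
Al > Sr: relative to Sr, both the across-period and down-group shifts push Al's electron affinity up.
As > Al: the two effects oppose for this pair; the across-period effect wins (78 vs 42 kJ/mol).
Br > As: both are in period 4; the period trend gives Br the larger value.
Cl > Br: they share group 17; the group trend gives Cl the larger value.
For reference (kJ/mol): Al 42, Cl 349, As 78, Br 325, Sr 5.
So from highest to lowest: Cl > Br > As > Al > Sr.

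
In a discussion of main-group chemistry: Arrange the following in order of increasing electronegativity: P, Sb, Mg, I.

Mg, Sb, P, I

Smaller atoms with higher effective nuclear charge are more electronegative.
Here both period and group differ, so the two effects have to be weighed against each other.
Sb > Mg: period and group pull opposite ways; the across-period shift dominates (2.05 vs 1.31).
P > Sb: they share group 15; the group trend gives P the larger value.
I > P: period and group pull opposite ways; the across-period shift dominates (2.66 vs 2.19).
For reference (Pauling): Mg 1.31, P 2.19, Sb 2.05, I 2.66.
So from lowest to highest: Mg < Sb < P < I.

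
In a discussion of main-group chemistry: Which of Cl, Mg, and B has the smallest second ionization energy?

After 1 electron has been removed, what remains? Cl⁺ still has 6 valence electrons; Mg⁺ still has 1 valence electron; B⁺ still has 2 valence electrons.
All are still removing valence electrons, so compare the +1 ions as you would atoms: IE_2 generally rises across a period (higher Z_eff) and falls down a group (larger shell), subject to the usual subshell exceptions.
Valence configurations: Cl⁺ [Ne]3s²3p⁴, Mg⁺ [Ne]3s¹, B⁺ [He]2s².
The numbers (kJ/mol): Cl 2298, Mg 1451, B 2427.
Overall IE_2 order: Mg < Cl < B.

Mg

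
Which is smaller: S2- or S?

S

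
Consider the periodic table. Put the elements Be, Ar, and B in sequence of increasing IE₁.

Be is in period 2, group 2; B is in period 2, group 13; Ar is in period 3, group 18.
Across a period the outer electron is held more tightly (higher IE₁); down a group it sits in a higher shell, more shielded, and comes off more easily.
Neither a single period nor a single group — weigh both effects.
Be > B: this pair runs against the simple trend — see the exception note.
Ar > Be: the two effects oppose for this pair; the across-period effect wins (1521 vs 900 kJ/mol).
Note the exception: Be has a higher first ionization energy than B, contrary to the simple trend — removing B's lone 2p electron is easier than breaking Be's filled 2s².
For reference (kJ/mol): Be 900, B 801, Ar 1521.
So from lowest to highest: B < Be < Ar.

B < Be < Ar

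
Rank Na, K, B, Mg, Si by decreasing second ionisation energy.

Na > K > B > Si > Mg

The second ionization energy removes an electron from the +1 ion. For each element: Na⁺ is the bare [Ne] core; K⁺ is the bare [Ar] core; B⁺ still has 2 valence electrons; Mg⁺ still has 1 valence electron; Si⁺ still has 3 valence electrons.
Breaking into a closed-shell core is much more expensive than removing a leftover valence electron — K and Na have the largest IE_2 here.
Valence configurations: B⁺ [He]2s², Mg⁺ [Ne]3s¹, Si⁺ [Ne]3s²3p¹.
Approximate IE_2 values (kJ/mol): Na 4562, K 3052, B 2427, Mg 1451, Si 1577.
So the second ionization energies run Mg < Si < B < K < Na.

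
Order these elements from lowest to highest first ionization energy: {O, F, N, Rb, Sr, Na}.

Rb, Na, Sr, O, N, F

N is in period 2, group 15; O is in period 2, group 16; F is in period 2, group 17; Na is in period 3, group 1; Rb is in period 5, group 1; Sr is in period 5, group 2.
Removing the outermost electron gets harder across a period and easier down a group.
These span different periods and groups, so the two trends combine.
Na > Rb: they share group 1; the group trend gives Na the larger value.
Sr > Na: the two effects oppose for this pair; the across-period effect wins (550 vs 496 kJ/mol).
O > Sr: relative to Sr, both the across-period and down-group shifts push O's first ionization energy up.
N > O: this pair runs against the simple trend — see the exception note.
F > N: F lies to the right of N in period 2, so the across-period effect alone puts F higher.
Note the exception: N has a higher first ionization energy than O, contrary to the simple trend — pairing an electron in O's 2p⁴ costs repulsion energy, so O ionizes more easily than half-filled N (2p³).
For reference (kJ/mol): N 1402, O 1314, F 1681, Na 496, Rb 403, Sr 550.
So from lowest to highest: Rb < Na < Sr < O < N < F.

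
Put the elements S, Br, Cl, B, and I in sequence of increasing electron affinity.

Adding an electron releases more energy for atoms nearer the top right (short of the noble gases).
Neither a single period nor a single group — weigh both effects.
S > B: the two effects oppose for this pair; the across-period effect wins (200 vs 27 kJ/mol).
I > S: the two effects oppose for this pair; the across-period effect wins (295 vs 200 kJ/mol).
Br > I: they share group 17; the group trend gives Br the larger value.
Cl > Br: they share group 17; the group trend gives Cl the larger value.
For reference (kJ/mol): B 27, S 200, Cl 349, Br 325, I 295.
So from lowest to highest: B < S < I < Br < Cl.

B < S < I < Br < Cl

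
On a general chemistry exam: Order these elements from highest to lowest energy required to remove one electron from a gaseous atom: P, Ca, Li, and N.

Li is in period 2, group 1; N is in period 2, group 15; P is in period 3, group 15; Ca is in period 4, group 2.
Across a period the outer electron is held more tightly (higher IE₁); down a group it sits in a higher shell, more shielded, and comes off more easily.
These span different periods and groups, so the two trends combine.
Ca > Li: the two effects oppose for this pair; the across-period effect wins (590 vs 520 kJ/mol).
P > Ca: both effects reinforce here, so P is clearly the higher of the two.
N > P: N sits above P in group 15, so the down-group effect alone puts N higher.
Approximate values (kJ/mol): Li 520, N 1402, P 1012, Ca 590.
So from highest to lowest: N > P > Ca > Li.

N > P > Ca > Li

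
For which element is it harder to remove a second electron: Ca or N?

N

IE_2 is the cost of taking one more electron from the +1 cation: Ca⁺ still has 1 valence electron; N⁺ still has 4 valence electrons.
All are still removing valence electrons, so compare the +1 ions as you would atoms: IE_2 generally rises across a period (higher Z_eff) and falls down a group (larger shell), subject to the usual subshell exceptions.
Valence configurations: Ca⁺ [Ar]4s¹, N⁺ [He]2s²2p².
Approximate IE_2 values (kJ/mol): Ca 1145, N 2856.
Putting it together, IE_2: Ca < N.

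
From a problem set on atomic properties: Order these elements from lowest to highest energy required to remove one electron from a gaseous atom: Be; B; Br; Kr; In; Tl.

In < Tl < B < Be < Br < Kr

First ionization energy rises across a period (greater Z_eff holds electrons more tightly) and falls down a group (valence electrons are farther from the nucleus).
Here both period and group differ, so the two effects have to be weighed against each other.
Tl > In: this pair runs against the simple trend — see the exception note.
B > Tl: B sits above Tl in group 13, so the down-group effect alone puts B higher.
Be > B: this pair runs against the simple trend — see the exception note.
Br > Be: period and group pull opposite ways; the across-period shift dominates (1140 vs 900 kJ/mol).
Kr > Br: both are in period 4; the period trend gives Kr the larger value.
Note the exception: Tl has a higher first ionization energy than In, contrary to the simple trend — relativistic 6s stabilisation and poor 4f/5d shielding distort the trend for the heavy p-block elements.
Note the exception: Be has a higher first ionization energy than B, contrary to the simple trend — removing B's lone 2p electron is easier than breaking Be's filled 2s².
Approximate values (kJ/mol): Be 900, B 801, Br 1140, Kr 1351, In 558, Tl 589.
So from lowest to highest: In < Tl < B < Be < Br < Kr.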